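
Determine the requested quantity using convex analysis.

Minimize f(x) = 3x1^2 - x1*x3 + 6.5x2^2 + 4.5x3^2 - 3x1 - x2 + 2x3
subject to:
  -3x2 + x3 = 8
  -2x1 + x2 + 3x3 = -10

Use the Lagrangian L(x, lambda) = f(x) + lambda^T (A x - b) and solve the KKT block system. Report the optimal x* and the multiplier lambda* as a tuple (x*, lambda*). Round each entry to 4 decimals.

Form the Lagrangian:
  L(x, lambda) = (1/2) x^T Q x + c^T x + lambda^T (A x - b)
Stationarity (grad_x L = 0): Q x + c + A^T lambda = 0.
Primal feasibility: A x = b.

This gives the KKT block system:
  [ Q   A^T ] [ x     ]   [-c ]
  [ A    0  ] [ lambda ] = [ b ]

Solving the linear system:
  x*      = (2.3972, -2.9206, -0.7617)
  lambda* = (-10.965, 6.0724)
  f(x*)   = 71.3248

x* = (2.3972, -2.9206, -0.7617), lambda* = (-10.965, 6.0724)


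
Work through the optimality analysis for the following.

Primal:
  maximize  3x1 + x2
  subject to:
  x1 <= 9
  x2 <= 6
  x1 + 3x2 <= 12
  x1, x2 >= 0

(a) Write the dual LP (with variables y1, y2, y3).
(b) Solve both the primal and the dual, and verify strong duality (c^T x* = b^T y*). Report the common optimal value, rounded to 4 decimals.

The standard primal-dual pair for 'max c^T x s.t. A x <= b, x >= 0' is:
  Dual:  min b^T y  s.t.  A^T y >= c,  y >= 0.

So the dual LP is:
  minimize  9y1 + 6y2 + 12y3
  subject to:
    y1 + y3 >= 3
    y2 + 3y3 >= 1
    y1, y2, y3 >= 0

Solving the primal: x* = (9, 1).
  primal value c^T x* = 28.
Solving the dual: y* = (2.6667, 0, 0.3333).
  dual value b^T y* = 28.
Strong duality: c^T x* = b^T y*. Confirmed.

28


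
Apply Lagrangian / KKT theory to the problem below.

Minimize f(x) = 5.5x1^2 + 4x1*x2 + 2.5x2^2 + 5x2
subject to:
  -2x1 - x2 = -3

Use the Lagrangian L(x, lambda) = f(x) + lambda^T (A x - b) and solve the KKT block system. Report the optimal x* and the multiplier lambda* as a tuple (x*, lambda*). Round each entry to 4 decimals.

Form the Lagrangian:
  L(x, lambda) = (1/2) x^T Q x + c^T x + lambda^T (A x - b)
Stationarity (grad_x L = 0): Q x + c + A^T lambda = 0.
Primal feasibility: A x = b.

This gives the KKT block system:
  [ Q   A^T ] [ x     ]   [-c ]
  [ A    0  ] [ lambda ] = [ b ]

Solving the linear system:
  x*      = (1.8667, -0.7333)
  lambda* = (8.8)
  f(x*)   = 11.3667

x* = (1.8667, -0.7333), lambda* = (8.8)


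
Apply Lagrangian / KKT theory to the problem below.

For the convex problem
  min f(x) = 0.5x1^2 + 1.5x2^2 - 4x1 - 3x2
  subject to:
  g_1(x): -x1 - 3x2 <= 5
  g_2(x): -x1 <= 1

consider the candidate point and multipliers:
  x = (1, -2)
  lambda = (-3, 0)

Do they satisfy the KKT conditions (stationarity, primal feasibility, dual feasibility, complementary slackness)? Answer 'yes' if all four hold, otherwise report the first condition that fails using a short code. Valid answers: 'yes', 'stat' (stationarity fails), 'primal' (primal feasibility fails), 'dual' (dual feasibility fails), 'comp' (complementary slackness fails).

Gradient of f: grad f(x) = Q x + c = (-3, -9)
Constraint values g_i(x) = a_i^T x - b_i:
  g_1((1, -2)) = 0
  g_2((1, -2)) = -2
Stationarity residual: grad f(x) + sum_i lambda_i a_i = (0, 0)
  -> stationarity OK
Primal feasibility (all g_i <= 0): OK
Dual feasibility (all lambda_i >= 0): FAILS
Complementary slackness (lambda_i * g_i(x) = 0 for all i): OK

Verdict: the first failing condition is dual_feasibility -> dual.

dual


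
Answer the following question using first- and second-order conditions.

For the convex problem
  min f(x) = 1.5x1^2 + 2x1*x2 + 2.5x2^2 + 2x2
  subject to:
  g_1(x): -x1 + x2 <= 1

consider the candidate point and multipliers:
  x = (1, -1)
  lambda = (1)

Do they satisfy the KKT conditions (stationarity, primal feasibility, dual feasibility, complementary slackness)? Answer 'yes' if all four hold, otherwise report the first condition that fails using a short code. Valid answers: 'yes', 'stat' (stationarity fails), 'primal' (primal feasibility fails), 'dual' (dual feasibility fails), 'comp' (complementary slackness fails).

Gradient of f: grad f(x) = Q x + c = (1, -1)
Constraint values g_i(x) = a_i^T x - b_i:
  g_1((1, -1)) = -3
Stationarity residual: grad f(x) + sum_i lambda_i a_i = (0, 0)
  -> stationarity OK
Primal feasibility (all g_i <= 0): OK
Dual feasibility (all lambda_i >= 0): OK
Complementary slackness (lambda_i * g_i(x) = 0 for all i): FAILS

Verdict: the first failing condition is complementary_slackness -> comp.

comp


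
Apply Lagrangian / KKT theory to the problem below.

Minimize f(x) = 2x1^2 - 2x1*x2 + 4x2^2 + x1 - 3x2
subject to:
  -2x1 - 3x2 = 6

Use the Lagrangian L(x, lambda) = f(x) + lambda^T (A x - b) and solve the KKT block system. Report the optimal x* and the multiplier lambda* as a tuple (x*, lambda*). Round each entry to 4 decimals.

Form the Lagrangian:
  L(x, lambda) = (1/2) x^T Q x + c^T x + lambda^T (A x - b)
Stationarity (grad_x L = 0): Q x + c + A^T lambda = 0.
Primal feasibility: A x = b.

This gives the KKT block system:
  [ Q   A^T ] [ x     ]   [-c ]
  [ A    0  ] [ lambda ] = [ b ]

Solving the linear system:
  x*      = (-1.7283, -0.8478)
  lambda* = (-2.1087)
  f(x*)   = 6.7337

x* = (-1.7283, -0.8478), lambda* = (-2.1087)


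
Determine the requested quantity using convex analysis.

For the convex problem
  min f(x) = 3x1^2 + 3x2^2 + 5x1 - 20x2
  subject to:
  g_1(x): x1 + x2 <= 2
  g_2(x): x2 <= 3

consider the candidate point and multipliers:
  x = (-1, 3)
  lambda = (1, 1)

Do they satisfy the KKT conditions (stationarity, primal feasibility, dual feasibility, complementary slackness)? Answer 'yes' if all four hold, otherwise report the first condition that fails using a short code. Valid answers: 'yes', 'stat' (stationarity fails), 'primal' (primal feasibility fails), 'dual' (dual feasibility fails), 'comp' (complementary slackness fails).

Gradient of f: grad f(x) = Q x + c = (-1, -2)
Constraint values g_i(x) = a_i^T x - b_i:
  g_1((-1, 3)) = 0
  g_2((-1, 3)) = 0
Stationarity residual: grad f(x) + sum_i lambda_i a_i = (0, 0)
  -> stationarity OK
Primal feasibility (all g_i <= 0): OK
Dual feasibility (all lambda_i >= 0): OK
Complementary slackness (lambda_i * g_i(x) = 0 for all i): OK

Verdict: yes, KKT holds.

yes


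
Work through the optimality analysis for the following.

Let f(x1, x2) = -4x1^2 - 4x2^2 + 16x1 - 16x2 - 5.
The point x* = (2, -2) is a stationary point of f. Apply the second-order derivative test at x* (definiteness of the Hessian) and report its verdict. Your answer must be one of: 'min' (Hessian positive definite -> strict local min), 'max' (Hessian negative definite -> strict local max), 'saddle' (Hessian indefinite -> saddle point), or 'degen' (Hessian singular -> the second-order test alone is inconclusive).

Compute the Hessian H = grad^2 f:
  H = [[-8, 0], [0, -8]]
Verify stationarity: grad f(x*) = H x* + g = (0, 0).
Eigenvalues of H: -8, -8.
Both eigenvalues < 0, so H is negative definite -> x* is a strict local max.

max


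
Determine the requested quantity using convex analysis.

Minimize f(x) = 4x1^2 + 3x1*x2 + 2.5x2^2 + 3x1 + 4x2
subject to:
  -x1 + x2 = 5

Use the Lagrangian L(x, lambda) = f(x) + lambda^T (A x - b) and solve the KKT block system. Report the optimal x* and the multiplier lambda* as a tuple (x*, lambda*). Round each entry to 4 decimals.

Form the Lagrangian:
  L(x, lambda) = (1/2) x^T Q x + c^T x + lambda^T (A x - b)
Stationarity (grad_x L = 0): Q x + c + A^T lambda = 0.
Primal feasibility: A x = b.

This gives the KKT block system:
  [ Q   A^T ] [ x     ]   [-c ]
  [ A    0  ] [ lambda ] = [ b ]

Solving the linear system:
  x*      = (-2.4737, 2.5263)
  lambda* = (-9.2105)
  f(x*)   = 24.3684

x* = (-2.4737, 2.5263), lambda* = (-9.2105)


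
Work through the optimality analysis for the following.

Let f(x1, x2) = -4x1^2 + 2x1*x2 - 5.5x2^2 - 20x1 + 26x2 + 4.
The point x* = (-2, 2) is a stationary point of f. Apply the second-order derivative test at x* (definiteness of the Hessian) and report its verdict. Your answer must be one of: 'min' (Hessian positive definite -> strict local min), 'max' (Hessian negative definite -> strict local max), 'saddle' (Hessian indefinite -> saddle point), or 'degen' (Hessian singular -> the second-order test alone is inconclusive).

Compute the Hessian H = grad^2 f:
  H = [[-8, 2], [2, -11]]
Verify stationarity: grad f(x*) = H x* + g = (0, 0).
Eigenvalues of H: -12, -7.
Both eigenvalues < 0, so H is negative definite -> x* is a strict local max.

max


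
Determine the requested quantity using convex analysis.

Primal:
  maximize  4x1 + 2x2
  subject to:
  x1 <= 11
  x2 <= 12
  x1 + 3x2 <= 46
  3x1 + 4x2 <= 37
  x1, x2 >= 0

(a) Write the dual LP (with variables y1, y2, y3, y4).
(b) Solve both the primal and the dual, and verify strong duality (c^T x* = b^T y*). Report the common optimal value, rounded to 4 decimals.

The standard primal-dual pair for 'max c^T x s.t. A x <= b, x >= 0' is:
  Dual:  min b^T y  s.t.  A^T y >= c,  y >= 0.

So the dual LP is:
  minimize  11y1 + 12y2 + 46y3 + 37y4
  subject to:
    y1 + y3 + 3y4 >= 4
    y2 + 3y3 + 4y4 >= 2
    y1, y2, y3, y4 >= 0

Solving the primal: x* = (11, 1).
  primal value c^T x* = 46.
Solving the dual: y* = (2.5, 0, 0, 0.5).
  dual value b^T y* = 46.
Strong duality: c^T x* = b^T y*. Confirmed.

46


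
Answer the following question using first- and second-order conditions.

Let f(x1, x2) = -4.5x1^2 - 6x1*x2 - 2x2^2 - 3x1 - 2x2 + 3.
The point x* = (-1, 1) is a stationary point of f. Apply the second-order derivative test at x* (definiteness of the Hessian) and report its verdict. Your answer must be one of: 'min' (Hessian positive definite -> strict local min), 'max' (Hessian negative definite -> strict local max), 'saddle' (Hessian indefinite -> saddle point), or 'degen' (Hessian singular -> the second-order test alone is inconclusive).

Compute the Hessian H = grad^2 f:
  H = [[-9, -6], [-6, -4]]
Verify stationarity: grad f(x*) = H x* + g = (0, 0).
Eigenvalues of H: -13, 0.
H has a zero eigenvalue (singular; negative semidefinite but not definite), so H is neither positive definite, negative definite, nor indefinite. The second-order test alone is inconclusive -> degen.
(Indeed, f is constant along the null direction of H through x*, so x* is not a strict local extremum.)

degen


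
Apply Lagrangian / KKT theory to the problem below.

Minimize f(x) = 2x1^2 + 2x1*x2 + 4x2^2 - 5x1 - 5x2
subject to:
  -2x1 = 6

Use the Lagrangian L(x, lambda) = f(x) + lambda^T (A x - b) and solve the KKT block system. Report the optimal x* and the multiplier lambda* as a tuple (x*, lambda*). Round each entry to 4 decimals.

Form the Lagrangian:
  L(x, lambda) = (1/2) x^T Q x + c^T x + lambda^T (A x - b)
Stationarity (grad_x L = 0): Q x + c + A^T lambda = 0.
Primal feasibility: A x = b.

This gives the KKT block system:
  [ Q   A^T ] [ x     ]   [-c ]
  [ A    0  ] [ lambda ] = [ b ]

Solving the linear system:
  x*      = (-3, 1.375)
  lambda* = (-7.125)
  f(x*)   = 25.4375

x* = (-3, 1.375), lambda* = (-7.125)


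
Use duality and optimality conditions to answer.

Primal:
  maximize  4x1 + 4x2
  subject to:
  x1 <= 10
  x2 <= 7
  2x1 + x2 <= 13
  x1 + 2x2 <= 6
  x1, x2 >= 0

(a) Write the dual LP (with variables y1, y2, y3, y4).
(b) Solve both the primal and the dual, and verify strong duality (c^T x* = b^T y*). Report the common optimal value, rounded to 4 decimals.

The standard primal-dual pair for 'max c^T x s.t. A x <= b, x >= 0' is:
  Dual:  min b^T y  s.t.  A^T y >= c,  y >= 0.

So the dual LP is:
  minimize  10y1 + 7y2 + 13y3 + 6y4
  subject to:
    y1 + 2y3 + y4 >= 4
    y2 + y3 + 2y4 >= 4
    y1, y2, y3, y4 >= 0

Solving the primal: x* = (6, 0).
  primal value c^T x* = 24.
Solving the dual: y* = (0, 0, 0, 4).
  dual value b^T y* = 24.
Strong duality: c^T x* = b^T y*. Confirmed.

24


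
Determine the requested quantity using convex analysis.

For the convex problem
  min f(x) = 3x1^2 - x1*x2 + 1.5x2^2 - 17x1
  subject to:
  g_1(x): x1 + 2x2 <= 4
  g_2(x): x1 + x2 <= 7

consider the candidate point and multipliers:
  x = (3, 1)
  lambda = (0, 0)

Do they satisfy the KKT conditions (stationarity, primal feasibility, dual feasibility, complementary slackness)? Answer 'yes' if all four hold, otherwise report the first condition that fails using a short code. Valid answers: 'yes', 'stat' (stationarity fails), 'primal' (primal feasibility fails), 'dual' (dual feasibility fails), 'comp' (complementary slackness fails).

Gradient of f: grad f(x) = Q x + c = (0, 0)
Constraint values g_i(x) = a_i^T x - b_i:
  g_1((3, 1)) = 1
  g_2((3, 1)) = -3
Stationarity residual: grad f(x) + sum_i lambda_i a_i = (0, 0)
  -> stationarity OK
Primal feasibility (all g_i <= 0): FAILS
Dual feasibility (all lambda_i >= 0): OK
Complementary slackness (lambda_i * g_i(x) = 0 for all i): OK

Verdict: the first failing condition is primal_feasibility -> primal.

primal


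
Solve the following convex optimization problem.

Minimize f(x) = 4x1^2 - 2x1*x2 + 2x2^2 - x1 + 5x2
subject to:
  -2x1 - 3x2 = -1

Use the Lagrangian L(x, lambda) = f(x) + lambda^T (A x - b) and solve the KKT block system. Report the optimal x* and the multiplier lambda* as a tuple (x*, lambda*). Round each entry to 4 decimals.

Form the Lagrangian:
  L(x, lambda) = (1/2) x^T Q x + c^T x + lambda^T (A x - b)
Stationarity (grad_x L = 0): Q x + c + A^T lambda = 0.
Primal feasibility: A x = b.

This gives the KKT block system:
  [ Q   A^T ] [ x     ]   [-c ]
  [ A    0  ] [ lambda ] = [ b ]

Solving the linear system:
  x*      = (0.4732, 0.0179)
  lambda* = (1.375)
  f(x*)   = 0.4955

x* = (0.4732, 0.0179), lambda* = (1.375)


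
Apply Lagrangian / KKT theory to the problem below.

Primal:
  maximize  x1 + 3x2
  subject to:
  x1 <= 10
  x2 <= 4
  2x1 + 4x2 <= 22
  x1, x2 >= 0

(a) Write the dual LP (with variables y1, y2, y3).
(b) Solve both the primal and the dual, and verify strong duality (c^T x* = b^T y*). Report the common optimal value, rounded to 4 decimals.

The standard primal-dual pair for 'max c^T x s.t. A x <= b, x >= 0' is:
  Dual:  min b^T y  s.t.  A^T y >= c,  y >= 0.

So the dual LP is:
  minimize  10y1 + 4y2 + 22y3
  subject to:
    y1 + 2y3 >= 1
    y2 + 4y3 >= 3
    y1, y2, y3 >= 0

Solving the primal: x* = (3, 4).
  primal value c^T x* = 15.
Solving the dual: y* = (0, 1, 0.5).
  dual value b^T y* = 15.
Strong duality: c^T x* = b^T y*. Confirmed.

15


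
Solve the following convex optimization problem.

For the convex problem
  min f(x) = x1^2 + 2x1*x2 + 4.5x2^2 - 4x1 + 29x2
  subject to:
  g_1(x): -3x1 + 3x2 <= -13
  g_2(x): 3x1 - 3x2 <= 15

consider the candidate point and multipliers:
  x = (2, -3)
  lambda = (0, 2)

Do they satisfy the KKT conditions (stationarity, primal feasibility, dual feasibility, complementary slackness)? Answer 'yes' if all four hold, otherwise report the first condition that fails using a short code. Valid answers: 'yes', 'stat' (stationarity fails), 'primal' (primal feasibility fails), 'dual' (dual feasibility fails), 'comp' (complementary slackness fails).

Gradient of f: grad f(x) = Q x + c = (-6, 6)
Constraint values g_i(x) = a_i^T x - b_i:
  g_1((2, -3)) = -2
  g_2((2, -3)) = 0
Stationarity residual: grad f(x) + sum_i lambda_i a_i = (0, 0)
  -> stationarity OK
Primal feasibility (all g_i <= 0): OK
Dual feasibility (all lambda_i >= 0): OK
Complementary slackness (lambda_i * g_i(x) = 0 for all i): OK

Verdict: yes, KKT holds.

yes


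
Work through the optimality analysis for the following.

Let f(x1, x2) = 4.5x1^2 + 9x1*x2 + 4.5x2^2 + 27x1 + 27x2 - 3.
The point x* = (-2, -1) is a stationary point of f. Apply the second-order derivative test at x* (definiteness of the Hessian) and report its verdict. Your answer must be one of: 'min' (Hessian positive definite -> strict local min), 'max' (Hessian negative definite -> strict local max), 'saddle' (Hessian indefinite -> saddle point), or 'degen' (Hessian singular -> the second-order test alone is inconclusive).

Compute the Hessian H = grad^2 f:
  H = [[9, 9], [9, 9]]
Verify stationarity: grad f(x*) = H x* + g = (0, 0).
Eigenvalues of H: 0, 18.
H has a zero eigenvalue (singular; positive semidefinite but not definite), so H is neither positive definite, negative definite, nor indefinite. The second-order test alone is inconclusive -> degen.
(Indeed, f is constant along the null direction of H through x*, so x* is not a strict local extremum.)

degen


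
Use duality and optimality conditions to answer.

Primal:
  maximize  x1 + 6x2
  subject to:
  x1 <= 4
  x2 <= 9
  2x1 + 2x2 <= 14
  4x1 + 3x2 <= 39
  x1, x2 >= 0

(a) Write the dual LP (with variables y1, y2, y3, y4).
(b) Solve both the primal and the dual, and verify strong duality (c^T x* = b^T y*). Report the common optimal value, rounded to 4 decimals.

The standard primal-dual pair for 'max c^T x s.t. A x <= b, x >= 0' is:
  Dual:  min b^T y  s.t.  A^T y >= c,  y >= 0.

So the dual LP is:
  minimize  4y1 + 9y2 + 14y3 + 39y4
  subject to:
    y1 + 2y3 + 4y4 >= 1
    y2 + 2y3 + 3y4 >= 6
    y1, y2, y3, y4 >= 0

Solving the primal: x* = (0, 7).
  primal value c^T x* = 42.
Solving the dual: y* = (0, 0, 3, 0).
  dual value b^T y* = 42.
Strong duality: c^T x* = b^T y*. Confirmed.

42


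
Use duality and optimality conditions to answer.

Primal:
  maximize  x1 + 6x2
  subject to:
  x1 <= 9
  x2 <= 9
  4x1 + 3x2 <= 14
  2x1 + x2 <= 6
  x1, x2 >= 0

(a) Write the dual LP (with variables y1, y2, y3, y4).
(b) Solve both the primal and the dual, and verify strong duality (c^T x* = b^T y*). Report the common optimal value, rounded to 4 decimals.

The standard primal-dual pair for 'max c^T x s.t. A x <= b, x >= 0' is:
  Dual:  min b^T y  s.t.  A^T y >= c,  y >= 0.

So the dual LP is:
  minimize  9y1 + 9y2 + 14y3 + 6y4
  subject to:
    y1 + 4y3 + 2y4 >= 1
    y2 + 3y3 + y4 >= 6
    y1, y2, y3, y4 >= 0

Solving the primal: x* = (0, 4.6667).
  primal value c^T x* = 28.
Solving the dual: y* = (0, 0, 2, 0).
  dual value b^T y* = 28.
Strong duality: c^T x* = b^T y*. Confirmed.

28


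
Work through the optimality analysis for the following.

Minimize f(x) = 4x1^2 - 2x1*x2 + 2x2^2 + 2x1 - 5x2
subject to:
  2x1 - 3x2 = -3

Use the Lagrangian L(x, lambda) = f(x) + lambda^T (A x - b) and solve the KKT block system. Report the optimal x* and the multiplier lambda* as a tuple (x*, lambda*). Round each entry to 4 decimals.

Form the Lagrangian:
  L(x, lambda) = (1/2) x^T Q x + c^T x + lambda^T (A x - b)
Stationarity (grad_x L = 0): Q x + c + A^T lambda = 0.
Primal feasibility: A x = b.

This gives the KKT block system:
  [ Q   A^T ] [ x     ]   [-c ]
  [ A    0  ] [ lambda ] = [ b ]

Solving the linear system:
  x*      = (0.0938, 1.0625)
  lambda* = (-0.3125)
  f(x*)   = -3.0312

x* = (0.0938, 1.0625), lambda* = (-0.3125)


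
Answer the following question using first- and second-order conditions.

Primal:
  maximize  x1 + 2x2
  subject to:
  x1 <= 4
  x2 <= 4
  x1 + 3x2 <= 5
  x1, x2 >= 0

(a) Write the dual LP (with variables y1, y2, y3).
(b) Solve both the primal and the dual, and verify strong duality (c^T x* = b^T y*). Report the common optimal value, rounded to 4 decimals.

The standard primal-dual pair for 'max c^T x s.t. A x <= b, x >= 0' is:
  Dual:  min b^T y  s.t.  A^T y >= c,  y >= 0.

So the dual LP is:
  minimize  4y1 + 4y2 + 5y3
  subject to:
    y1 + y3 >= 1
    y2 + 3y3 >= 2
    y1, y2, y3 >= 0

Solving the primal: x* = (4, 0.3333).
  primal value c^T x* = 4.6667.
Solving the dual: y* = (0.3333, 0, 0.6667).
  dual value b^T y* = 4.6667.
Strong duality: c^T x* = b^T y*. Confirmed.

4.6667


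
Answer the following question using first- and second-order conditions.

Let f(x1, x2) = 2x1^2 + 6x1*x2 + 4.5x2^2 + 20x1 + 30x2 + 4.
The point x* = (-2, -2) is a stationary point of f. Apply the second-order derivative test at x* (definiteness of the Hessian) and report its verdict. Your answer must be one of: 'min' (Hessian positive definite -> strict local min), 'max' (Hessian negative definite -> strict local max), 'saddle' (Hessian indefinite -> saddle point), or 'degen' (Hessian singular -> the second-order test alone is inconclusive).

Compute the Hessian H = grad^2 f:
  H = [[4, 6], [6, 9]]
Verify stationarity: grad f(x*) = H x* + g = (0, 0).
Eigenvalues of H: 0, 13.
H has a zero eigenvalue (singular; positive semidefinite but not definite), so H is neither positive definite, negative definite, nor indefinite. The second-order test alone is inconclusive -> degen.
(Indeed, f is constant along the null direction of H through x*, so x* is not a strict local extremum.)

degen


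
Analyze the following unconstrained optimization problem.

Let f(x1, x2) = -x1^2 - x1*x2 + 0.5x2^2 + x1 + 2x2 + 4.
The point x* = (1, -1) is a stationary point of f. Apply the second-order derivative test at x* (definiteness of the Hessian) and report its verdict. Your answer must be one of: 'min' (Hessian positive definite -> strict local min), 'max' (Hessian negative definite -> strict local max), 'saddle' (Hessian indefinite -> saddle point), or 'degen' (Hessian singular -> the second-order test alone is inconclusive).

Compute the Hessian H = grad^2 f:
  H = [[-2, -1], [-1, 1]]
Verify stationarity: grad f(x*) = H x* + g = (0, 0).
Eigenvalues of H: -2.3028, 1.3028.
Eigenvalues have mixed signs, so H is indefinite -> x* is a saddle point.

saddle


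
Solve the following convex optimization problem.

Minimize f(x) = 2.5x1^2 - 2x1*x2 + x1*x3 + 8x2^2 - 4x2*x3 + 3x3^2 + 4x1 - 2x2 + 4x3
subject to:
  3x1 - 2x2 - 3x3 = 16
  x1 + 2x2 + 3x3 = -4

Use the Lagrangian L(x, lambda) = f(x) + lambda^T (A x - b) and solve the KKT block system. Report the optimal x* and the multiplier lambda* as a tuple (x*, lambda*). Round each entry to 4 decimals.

Form the Lagrangian:
  L(x, lambda) = (1/2) x^T Q x + c^T x + lambda^T (A x - b)
Stationarity (grad_x L = 0): Q x + c + A^T lambda = 0.
Primal feasibility: A x = b.

This gives the KKT block system:
  [ Q   A^T ] [ x     ]   [-c ]
  [ A    0  ] [ lambda ] = [ b ]

Solving the linear system:
  x*      = (3, -0.25, -2.1667)
  lambda* = (-4.75, -3.0833)
  f(x*)   = 33.75

x* = (3, -0.25, -2.1667), lambda* = (-4.75, -3.0833)


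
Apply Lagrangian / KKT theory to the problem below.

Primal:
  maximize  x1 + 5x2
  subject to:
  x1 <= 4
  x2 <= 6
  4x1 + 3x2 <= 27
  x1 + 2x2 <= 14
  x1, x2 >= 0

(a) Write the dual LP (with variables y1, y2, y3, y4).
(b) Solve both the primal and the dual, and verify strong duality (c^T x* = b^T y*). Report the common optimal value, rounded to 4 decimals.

The standard primal-dual pair for 'max c^T x s.t. A x <= b, x >= 0' is:
  Dual:  min b^T y  s.t.  A^T y >= c,  y >= 0.

So the dual LP is:
  minimize  4y1 + 6y2 + 27y3 + 14y4
  subject to:
    y1 + 4y3 + y4 >= 1
    y2 + 3y3 + 2y4 >= 5
    y1, y2, y3, y4 >= 0

Solving the primal: x* = (2, 6).
  primal value c^T x* = 32.
Solving the dual: y* = (0, 3, 0, 1).
  dual value b^T y* = 32.
Strong duality: c^T x* = b^T y*. Confirmed.

32


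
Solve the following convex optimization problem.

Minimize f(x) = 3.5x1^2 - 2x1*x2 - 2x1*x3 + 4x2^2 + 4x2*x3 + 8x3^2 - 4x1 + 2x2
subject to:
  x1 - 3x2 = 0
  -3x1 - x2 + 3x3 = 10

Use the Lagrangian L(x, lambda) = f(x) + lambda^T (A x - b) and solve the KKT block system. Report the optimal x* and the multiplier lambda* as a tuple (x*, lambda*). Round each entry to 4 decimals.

Form the Lagrangian:
  L(x, lambda) = (1/2) x^T Q x + c^T x + lambda^T (A x - b)
Stationarity (grad_x L = 0): Q x + c + A^T lambda = 0.
Primal feasibility: A x = b.

This gives the KKT block system:
  [ Q   A^T ] [ x     ]   [-c ]
  [ A    0  ] [ lambda ] = [ b ]

Solving the linear system:
  x*      = (-2.1631, -0.721, 0.9299)
  lambda* = (3.2392, -5.4401)
  f(x*)   = 30.8056

x* = (-2.1631, -0.721, 0.9299), lambda* = (3.2392, -5.4401)


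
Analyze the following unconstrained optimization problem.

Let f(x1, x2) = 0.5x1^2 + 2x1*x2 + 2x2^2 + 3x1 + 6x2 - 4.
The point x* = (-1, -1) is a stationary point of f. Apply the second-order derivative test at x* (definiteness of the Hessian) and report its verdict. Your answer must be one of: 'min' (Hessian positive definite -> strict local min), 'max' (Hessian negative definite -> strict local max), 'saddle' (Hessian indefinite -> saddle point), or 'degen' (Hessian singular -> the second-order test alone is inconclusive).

Compute the Hessian H = grad^2 f:
  H = [[1, 2], [2, 4]]
Verify stationarity: grad f(x*) = H x* + g = (0, 0).
Eigenvalues of H: 0, 5.
H has a zero eigenvalue (singular; positive semidefinite but not definite), so H is neither positive definite, negative definite, nor indefinite. The second-order test alone is inconclusive -> degen.
(Indeed, f is constant along the null direction of H through x*, so x* is not a strict local extremum.)

degen


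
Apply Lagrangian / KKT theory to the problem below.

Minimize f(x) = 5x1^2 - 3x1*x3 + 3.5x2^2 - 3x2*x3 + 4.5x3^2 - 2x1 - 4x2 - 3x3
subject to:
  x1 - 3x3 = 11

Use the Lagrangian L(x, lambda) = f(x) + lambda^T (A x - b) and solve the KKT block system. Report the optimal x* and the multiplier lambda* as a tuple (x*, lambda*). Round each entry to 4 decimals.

Form the Lagrangian:
  L(x, lambda) = (1/2) x^T Q x + c^T x + lambda^T (A x - b)
Stationarity (grad_x L = 0): Q x + c + A^T lambda = 0.
Primal feasibility: A x = b.

This gives the KKT block system:
  [ Q   A^T ] [ x     ]   [-c ]
  [ A    0  ] [ lambda ] = [ b ]

Solving the linear system:
  x*      = (0.2258, -0.9677, -3.5914)
  lambda* = (-11.0323)
  f(x*)   = 67.7742

x* = (0.2258, -0.9677, -3.5914), lambda* = (-11.0323)


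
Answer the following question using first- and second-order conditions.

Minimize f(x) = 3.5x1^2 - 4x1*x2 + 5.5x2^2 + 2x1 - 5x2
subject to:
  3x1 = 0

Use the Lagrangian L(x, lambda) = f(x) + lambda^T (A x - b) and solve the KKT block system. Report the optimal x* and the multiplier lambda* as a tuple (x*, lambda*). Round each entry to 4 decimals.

Form the Lagrangian:
  L(x, lambda) = (1/2) x^T Q x + c^T x + lambda^T (A x - b)
Stationarity (grad_x L = 0): Q x + c + A^T lambda = 0.
Primal feasibility: A x = b.

This gives the KKT block system:
  [ Q   A^T ] [ x     ]   [-c ]
  [ A    0  ] [ lambda ] = [ b ]

Solving the linear system:
  x*      = (0, 0.4545)
  lambda* = (-0.0606)
  f(x*)   = -1.1364

x* = (0, 0.4545), lambda* = (-0.0606)


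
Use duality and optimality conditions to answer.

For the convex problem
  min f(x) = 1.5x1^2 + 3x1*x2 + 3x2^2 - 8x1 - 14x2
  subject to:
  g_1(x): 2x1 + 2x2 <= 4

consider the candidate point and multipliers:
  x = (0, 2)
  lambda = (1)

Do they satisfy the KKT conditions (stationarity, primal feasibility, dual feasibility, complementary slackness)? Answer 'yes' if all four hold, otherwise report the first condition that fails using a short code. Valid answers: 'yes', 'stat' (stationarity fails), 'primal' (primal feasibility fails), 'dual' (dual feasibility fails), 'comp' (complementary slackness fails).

Gradient of f: grad f(x) = Q x + c = (-2, -2)
Constraint values g_i(x) = a_i^T x - b_i:
  g_1((0, 2)) = 0
Stationarity residual: grad f(x) + sum_i lambda_i a_i = (0, 0)
  -> stationarity OK
Primal feasibility (all g_i <= 0): OK
Dual feasibility (all lambda_i >= 0): OK
Complementary slackness (lambda_i * g_i(x) = 0 for all i): OK

Verdict: yes, KKT holds.

yes


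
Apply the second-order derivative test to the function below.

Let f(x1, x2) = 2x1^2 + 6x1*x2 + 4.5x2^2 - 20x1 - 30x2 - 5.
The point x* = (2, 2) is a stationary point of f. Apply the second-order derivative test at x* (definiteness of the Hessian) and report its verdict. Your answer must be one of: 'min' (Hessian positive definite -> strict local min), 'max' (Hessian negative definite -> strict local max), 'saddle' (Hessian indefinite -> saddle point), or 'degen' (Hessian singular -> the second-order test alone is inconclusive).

Compute the Hessian H = grad^2 f:
  H = [[4, 6], [6, 9]]
Verify stationarity: grad f(x*) = H x* + g = (0, 0).
Eigenvalues of H: 0, 13.
H has a zero eigenvalue (singular; positive semidefinite but not definite), so H is neither positive definite, negative definite, nor indefinite. The second-order test alone is inconclusive -> degen.
(Indeed, f is constant along the null direction of H through x*, so x* is not a strict local extremum.)

degen


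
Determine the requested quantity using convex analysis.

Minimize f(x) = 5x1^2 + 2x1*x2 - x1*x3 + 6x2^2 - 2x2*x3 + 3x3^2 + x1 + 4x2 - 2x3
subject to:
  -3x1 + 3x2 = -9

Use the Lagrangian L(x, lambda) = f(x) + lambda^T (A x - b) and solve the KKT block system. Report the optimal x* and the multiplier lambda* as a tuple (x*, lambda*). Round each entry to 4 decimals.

Form the Lagrangian:
  L(x, lambda) = (1/2) x^T Q x + c^T x + lambda^T (A x - b)
Stationarity (grad_x L = 0): Q x + c + A^T lambda = 0.
Primal feasibility: A x = b.

This gives the KKT block system:
  [ Q   A^T ] [ x     ]   [-c ]
  [ A    0  ] [ lambda ] = [ b ]

Solving the linear system:
  x*      = (1.4286, -1.5714, 0.0476)
  lambda* = (4.0317)
  f(x*)   = 15.6667

x* = (1.4286, -1.5714, 0.0476), lambda* = (4.0317)


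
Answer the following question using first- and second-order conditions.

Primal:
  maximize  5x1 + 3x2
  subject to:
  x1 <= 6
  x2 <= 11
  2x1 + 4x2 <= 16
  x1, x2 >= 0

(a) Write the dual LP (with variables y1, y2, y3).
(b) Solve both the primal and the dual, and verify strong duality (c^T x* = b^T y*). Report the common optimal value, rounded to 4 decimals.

The standard primal-dual pair for 'max c^T x s.t. A x <= b, x >= 0' is:
  Dual:  min b^T y  s.t.  A^T y >= c,  y >= 0.

So the dual LP is:
  minimize  6y1 + 11y2 + 16y3
  subject to:
    y1 + 2y3 >= 5
    y2 + 4y3 >= 3
    y1, y2, y3 >= 0

Solving the primal: x* = (6, 1).
  primal value c^T x* = 33.
Solving the dual: y* = (3.5, 0, 0.75).
  dual value b^T y* = 33.
Strong duality: c^T x* = b^T y*. Confirmed.

33


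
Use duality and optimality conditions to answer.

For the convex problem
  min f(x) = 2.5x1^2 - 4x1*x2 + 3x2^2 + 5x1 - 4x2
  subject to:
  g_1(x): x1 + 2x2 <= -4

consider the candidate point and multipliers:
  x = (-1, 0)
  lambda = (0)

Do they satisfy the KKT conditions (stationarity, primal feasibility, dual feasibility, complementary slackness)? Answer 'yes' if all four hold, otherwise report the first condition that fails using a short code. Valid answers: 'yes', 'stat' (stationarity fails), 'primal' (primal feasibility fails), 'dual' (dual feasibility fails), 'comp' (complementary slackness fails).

Gradient of f: grad f(x) = Q x + c = (0, 0)
Constraint values g_i(x) = a_i^T x - b_i:
  g_1((-1, 0)) = 3
Stationarity residual: grad f(x) + sum_i lambda_i a_i = (0, 0)
  -> stationarity OK
Primal feasibility (all g_i <= 0): FAILS
Dual feasibility (all lambda_i >= 0): OK
Complementary slackness (lambda_i * g_i(x) = 0 for all i): OK

Verdict: the first failing condition is primal_feasibility -> primal.

primal


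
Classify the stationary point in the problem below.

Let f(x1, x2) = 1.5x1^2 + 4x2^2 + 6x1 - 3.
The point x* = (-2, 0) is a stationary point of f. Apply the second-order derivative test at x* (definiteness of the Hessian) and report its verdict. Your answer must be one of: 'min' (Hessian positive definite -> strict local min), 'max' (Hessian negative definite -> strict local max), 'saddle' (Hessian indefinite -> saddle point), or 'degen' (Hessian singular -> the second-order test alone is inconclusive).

Compute the Hessian H = grad^2 f:
  H = [[3, 0], [0, 8]]
Verify stationarity: grad f(x*) = H x* + g = (0, 0).
Eigenvalues of H: 3, 8.
Both eigenvalues > 0, so H is positive definite -> x* is a strict local min.

min


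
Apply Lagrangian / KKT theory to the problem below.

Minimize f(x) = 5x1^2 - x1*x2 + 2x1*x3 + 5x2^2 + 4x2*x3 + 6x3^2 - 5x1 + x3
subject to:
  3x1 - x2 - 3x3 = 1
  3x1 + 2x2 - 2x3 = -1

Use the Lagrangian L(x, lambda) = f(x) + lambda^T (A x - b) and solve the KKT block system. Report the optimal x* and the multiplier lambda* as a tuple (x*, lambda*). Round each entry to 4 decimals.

Form the Lagrangian:
  L(x, lambda) = (1/2) x^T Q x + c^T x + lambda^T (A x - b)
Stationarity (grad_x L = 0): Q x + c + A^T lambda = 0.
Primal feasibility: A x = b.

This gives the KKT block system:
  [ Q   A^T ] [ x     ]   [-c ]
  [ A    0  ] [ lambda ] = [ b ]

Solving the linear system:
  x*      = (0.1921, -0.697, 0.0911)
  lambda* = (-1.7772, 2.5104)
  f(x*)   = 1.7091

x* = (0.1921, -0.697, 0.0911), lambda* = (-1.7772, 2.5104)


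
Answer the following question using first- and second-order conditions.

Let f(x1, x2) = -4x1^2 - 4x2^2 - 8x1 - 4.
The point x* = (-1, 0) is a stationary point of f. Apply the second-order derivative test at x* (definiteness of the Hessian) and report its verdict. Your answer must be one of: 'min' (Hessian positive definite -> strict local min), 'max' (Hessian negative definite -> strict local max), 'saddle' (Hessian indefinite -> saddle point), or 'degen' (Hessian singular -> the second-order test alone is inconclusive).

Compute the Hessian H = grad^2 f:
  H = [[-8, 0], [0, -8]]
Verify stationarity: grad f(x*) = H x* + g = (0, 0).
Eigenvalues of H: -8, -8.
Both eigenvalues < 0, so H is negative definite -> x* is a strict local max.

max


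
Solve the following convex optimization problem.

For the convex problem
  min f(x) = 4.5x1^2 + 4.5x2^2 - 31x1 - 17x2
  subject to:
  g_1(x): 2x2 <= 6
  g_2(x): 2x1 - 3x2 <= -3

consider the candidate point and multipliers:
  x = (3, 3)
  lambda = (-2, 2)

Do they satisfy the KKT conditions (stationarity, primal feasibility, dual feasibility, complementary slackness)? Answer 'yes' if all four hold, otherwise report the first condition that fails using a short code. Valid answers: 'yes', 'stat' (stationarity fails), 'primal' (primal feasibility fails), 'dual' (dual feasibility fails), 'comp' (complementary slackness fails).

Gradient of f: grad f(x) = Q x + c = (-4, 10)
Constraint values g_i(x) = a_i^T x - b_i:
  g_1((3, 3)) = 0
  g_2((3, 3)) = 0
Stationarity residual: grad f(x) + sum_i lambda_i a_i = (0, 0)
  -> stationarity OK
Primal feasibility (all g_i <= 0): OK
Dual feasibility (all lambda_i >= 0): FAILS
Complementary slackness (lambda_i * g_i(x) = 0 for all i): OK

Verdict: the first failing condition is dual_feasibility -> dual.

dual


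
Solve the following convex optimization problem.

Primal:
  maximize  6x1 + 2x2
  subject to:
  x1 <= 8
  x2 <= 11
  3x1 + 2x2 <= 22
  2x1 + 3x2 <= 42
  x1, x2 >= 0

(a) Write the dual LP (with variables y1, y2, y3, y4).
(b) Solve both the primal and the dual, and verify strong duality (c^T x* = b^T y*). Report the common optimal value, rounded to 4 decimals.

The standard primal-dual pair for 'max c^T x s.t. A x <= b, x >= 0' is:
  Dual:  min b^T y  s.t.  A^T y >= c,  y >= 0.

So the dual LP is:
  minimize  8y1 + 11y2 + 22y3 + 42y4
  subject to:
    y1 + 3y3 + 2y4 >= 6
    y2 + 2y3 + 3y4 >= 2
    y1, y2, y3, y4 >= 0

Solving the primal: x* = (7.3333, 0).
  primal value c^T x* = 44.
Solving the dual: y* = (0, 0, 2, 0).
  dual value b^T y* = 44.
Strong duality: c^T x* = b^T y*. Confirmed.

44


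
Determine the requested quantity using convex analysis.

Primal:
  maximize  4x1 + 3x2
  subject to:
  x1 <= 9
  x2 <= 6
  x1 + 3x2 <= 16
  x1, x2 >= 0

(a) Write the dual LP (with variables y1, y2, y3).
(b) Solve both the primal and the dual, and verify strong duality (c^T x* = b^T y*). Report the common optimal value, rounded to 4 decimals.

The standard primal-dual pair for 'max c^T x s.t. A x <= b, x >= 0' is:
  Dual:  min b^T y  s.t.  A^T y >= c,  y >= 0.

So the dual LP is:
  minimize  9y1 + 6y2 + 16y3
  subject to:
    y1 + y3 >= 4
    y2 + 3y3 >= 3
    y1, y2, y3 >= 0

Solving the primal: x* = (9, 2.3333).
  primal value c^T x* = 43.
Solving the dual: y* = (3, 0, 1).
  dual value b^T y* = 43.
Strong duality: c^T x* = b^T y*. Confirmed.

43


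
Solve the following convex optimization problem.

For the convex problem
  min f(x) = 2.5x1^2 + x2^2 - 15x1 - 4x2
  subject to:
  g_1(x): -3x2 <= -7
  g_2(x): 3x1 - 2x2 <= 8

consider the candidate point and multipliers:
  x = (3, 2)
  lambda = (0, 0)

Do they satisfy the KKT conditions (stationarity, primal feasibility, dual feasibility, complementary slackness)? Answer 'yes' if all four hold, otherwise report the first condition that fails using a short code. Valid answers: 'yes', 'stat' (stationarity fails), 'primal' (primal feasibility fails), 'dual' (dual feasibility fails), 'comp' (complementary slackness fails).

Gradient of f: grad f(x) = Q x + c = (0, 0)
Constraint values g_i(x) = a_i^T x - b_i:
  g_1((3, 2)) = 1
  g_2((3, 2)) = -3
Stationarity residual: grad f(x) + sum_i lambda_i a_i = (0, 0)
  -> stationarity OK
Primal feasibility (all g_i <= 0): FAILS
Dual feasibility (all lambda_i >= 0): OK
Complementary slackness (lambda_i * g_i(x) = 0 for all i): OK

Verdict: the first failing condition is primal_feasibility -> primal.

primal


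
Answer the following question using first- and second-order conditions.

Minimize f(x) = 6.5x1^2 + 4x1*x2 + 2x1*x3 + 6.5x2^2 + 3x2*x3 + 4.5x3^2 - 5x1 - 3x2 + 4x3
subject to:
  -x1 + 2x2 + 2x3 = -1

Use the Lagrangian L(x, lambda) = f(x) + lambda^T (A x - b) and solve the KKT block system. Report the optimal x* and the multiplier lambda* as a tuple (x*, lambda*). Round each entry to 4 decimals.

Form the Lagrangian:
  L(x, lambda) = (1/2) x^T Q x + c^T x + lambda^T (A x - b)
Stationarity (grad_x L = 0): Q x + c + A^T lambda = 0.
Primal feasibility: A x = b.

This gives the KKT block system:
  [ Q   A^T ] [ x     ]   [-c ]
  [ A    0  ] [ lambda ] = [ b ]

Solving the linear system:
  x*      = (0.3782, 0.2736, -0.5845)
  lambda* = (-0.1582)
  f(x*)   = -2.6041

x* = (0.3782, 0.2736, -0.5845), lambda* = (-0.1582)


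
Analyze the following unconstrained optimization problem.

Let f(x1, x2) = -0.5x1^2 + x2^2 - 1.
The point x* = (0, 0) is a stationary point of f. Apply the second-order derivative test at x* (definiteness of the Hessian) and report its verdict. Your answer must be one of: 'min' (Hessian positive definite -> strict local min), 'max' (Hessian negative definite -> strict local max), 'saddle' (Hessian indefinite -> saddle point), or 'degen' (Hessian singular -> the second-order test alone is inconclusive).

Compute the Hessian H = grad^2 f:
  H = [[-1, 0], [0, 2]]
Verify stationarity: grad f(x*) = H x* + g = (0, 0).
Eigenvalues of H: -1, 2.
Eigenvalues have mixed signs, so H is indefinite -> x* is a saddle point.

saddle


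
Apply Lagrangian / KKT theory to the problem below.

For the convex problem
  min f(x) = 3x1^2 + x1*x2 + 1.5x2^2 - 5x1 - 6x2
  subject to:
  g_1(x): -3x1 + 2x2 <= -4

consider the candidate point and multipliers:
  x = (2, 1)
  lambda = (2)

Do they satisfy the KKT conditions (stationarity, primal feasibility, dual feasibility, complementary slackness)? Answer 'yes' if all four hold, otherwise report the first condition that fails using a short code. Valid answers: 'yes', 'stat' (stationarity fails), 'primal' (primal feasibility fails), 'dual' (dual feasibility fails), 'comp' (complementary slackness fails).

Gradient of f: grad f(x) = Q x + c = (8, -1)
Constraint values g_i(x) = a_i^T x - b_i:
  g_1((2, 1)) = 0
Stationarity residual: grad f(x) + sum_i lambda_i a_i = (2, 3)
  -> stationarity FAILS
Primal feasibility (all g_i <= 0): OK
Dual feasibility (all lambda_i >= 0): OK
Complementary slackness (lambda_i * g_i(x) = 0 for all i): OK

Verdict: the first failing condition is stationarity -> stat.

stat


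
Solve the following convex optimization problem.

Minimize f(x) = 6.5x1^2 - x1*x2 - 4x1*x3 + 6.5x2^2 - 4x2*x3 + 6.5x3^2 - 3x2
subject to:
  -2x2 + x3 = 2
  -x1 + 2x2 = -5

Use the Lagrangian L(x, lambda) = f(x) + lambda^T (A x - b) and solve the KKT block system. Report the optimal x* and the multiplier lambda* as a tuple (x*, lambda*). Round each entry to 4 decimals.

Form the Lagrangian:
  L(x, lambda) = (1/2) x^T Q x + c^T x + lambda^T (A x - b)
Stationarity (grad_x L = 0): Q x + c + A^T lambda = 0.
Primal feasibility: A x = b.

This gives the KKT block system:
  [ Q   A^T ] [ x     ]   [-c ]
  [ A    0  ] [ lambda ] = [ b ]

Solving the linear system:
  x*      = (1.6154, -1.6923, -1.3846)
  lambda* = (17.6923, 28.2308)
  f(x*)   = 55.4231

x* = (1.6154, -1.6923, -1.3846), lambda* = (17.6923, 28.2308)


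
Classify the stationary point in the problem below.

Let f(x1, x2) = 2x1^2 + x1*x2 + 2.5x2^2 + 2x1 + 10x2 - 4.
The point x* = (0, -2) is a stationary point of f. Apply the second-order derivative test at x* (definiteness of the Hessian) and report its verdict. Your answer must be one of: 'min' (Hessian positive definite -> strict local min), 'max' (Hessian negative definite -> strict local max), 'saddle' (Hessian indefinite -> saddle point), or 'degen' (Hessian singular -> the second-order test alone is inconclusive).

Compute the Hessian H = grad^2 f:
  H = [[4, 1], [1, 5]]
Verify stationarity: grad f(x*) = H x* + g = (0, 0).
Eigenvalues of H: 3.382, 5.618.
Both eigenvalues > 0, so H is positive definite -> x* is a strict local min.

min
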